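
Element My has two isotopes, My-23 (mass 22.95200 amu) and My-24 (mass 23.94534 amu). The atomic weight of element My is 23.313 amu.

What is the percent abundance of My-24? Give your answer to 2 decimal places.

36.34%

Let x be the fractional abundance of My-23; then My-24 has abundance 1 − x.
22.95200·x + 23.94534·(1 − x) = 23.313
(22.95200 − 23.94534)·x = 23.313 − 23.94534
x = -0.63234 / -0.99334 = 0.63658 → 63.66% My-23, 36.34% My-24.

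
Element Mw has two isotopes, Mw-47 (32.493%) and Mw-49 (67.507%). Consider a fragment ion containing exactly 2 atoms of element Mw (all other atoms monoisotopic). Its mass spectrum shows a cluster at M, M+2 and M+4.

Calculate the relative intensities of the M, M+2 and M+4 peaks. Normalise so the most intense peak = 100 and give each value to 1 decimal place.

23.2 : 96.3 : 100.0

The 2 Mw atoms are independent, so intensities follow the terms of (0.32493 + 0.67507)^2.
P(M) = 0.32493^2 = 0.105580
P(M+2) = 2 × 0.32493^1 × 0.67507^1 = 0.438701
P(M+4) = 0.67507^2 = 0.455720
The M+4 peak is largest (0.455720); scaling to 100 gives 23.2 : 96.3 : 100.0.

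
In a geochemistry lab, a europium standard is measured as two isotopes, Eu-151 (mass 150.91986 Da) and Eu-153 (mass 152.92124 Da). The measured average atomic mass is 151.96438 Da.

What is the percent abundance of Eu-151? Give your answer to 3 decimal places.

Let x be the fractional abundance of Eu-151; then Eu-153 has abundance 1 − x.
150.91986·x + 152.92124·(1 − x) = 151.96438
(150.91986 − 152.92124)·x = 151.96438 − 152.92124
x = -0.95686 / -2.00138 = 0.47810 → 47.810% Eu-151, 52.190% Eu-153.

47.810%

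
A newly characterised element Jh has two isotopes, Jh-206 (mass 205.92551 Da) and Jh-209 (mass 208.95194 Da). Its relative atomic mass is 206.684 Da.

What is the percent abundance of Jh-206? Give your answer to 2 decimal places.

74.94%

With x = fraction of Jh-206 (so Jh-209 is 1 − x):
205.92551·x + 208.95194·(1 − x) = 206.684
(205.92551 − 208.95194)·x = 206.684 − 208.95194
x = -2.26794 / -3.02643 = 0.74938 → 74.94% Jh-206, 25.06% Jh-209.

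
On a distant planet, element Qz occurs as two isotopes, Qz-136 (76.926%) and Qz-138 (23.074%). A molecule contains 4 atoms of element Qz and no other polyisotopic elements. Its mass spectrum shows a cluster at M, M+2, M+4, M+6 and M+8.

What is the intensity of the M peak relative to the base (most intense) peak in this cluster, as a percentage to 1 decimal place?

83.3%

Binomial terms of (0.76926 + 0.23074)^4: M 0.3502, M+2 0.4201, M+4 0.1890, M+6 0.0378, M+8 0.0028 → M+2 is the base peak.
P(M+2) = C(4,1) × 0.76926^3 × 0.23074^1 = 4 × 0.45521803 × 0.23074 = 0.420148 (base)
P(M) = C(4,0) × 0.76926^4 × 0.23074^0 = 1 × 0.35018102 × 1.0000 = 0.350181
Relative intensity = 0.350181 / 0.420148 × 100 = 83.3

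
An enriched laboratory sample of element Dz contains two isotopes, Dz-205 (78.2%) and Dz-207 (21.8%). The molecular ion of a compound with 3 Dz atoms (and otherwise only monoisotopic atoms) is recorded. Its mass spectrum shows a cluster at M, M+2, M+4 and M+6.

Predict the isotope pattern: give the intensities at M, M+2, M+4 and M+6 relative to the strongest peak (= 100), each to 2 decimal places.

100.00 : 83.63 : 23.31 : 2.17

Expanding (0.782 + 0.218)^3:
P(M) = 0.782^3 = 0.478212
P(M+2) = 3 × 0.782^2 × 0.218^1 = 0.399937
P(M+4) = 3 × 0.782^1 × 0.218^2 = 0.111491
P(M+6) = 0.218^3 = 0.010360
The M peak is largest (0.478212); scaling to 100 gives 100.00 : 83.63 : 23.31 : 2.17.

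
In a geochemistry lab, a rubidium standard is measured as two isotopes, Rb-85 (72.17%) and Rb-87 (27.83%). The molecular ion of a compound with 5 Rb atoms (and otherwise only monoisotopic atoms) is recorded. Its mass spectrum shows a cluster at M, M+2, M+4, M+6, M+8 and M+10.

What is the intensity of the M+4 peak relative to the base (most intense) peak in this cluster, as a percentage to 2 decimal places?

Term probabilities: M 0.1958, M+2 0.3775, M+4 0.2911, M+6 0.1123, M+8 0.0216, M+10 0.0017. Base peak = M+2.
P(M+2) = C(5,1) × 0.7217^4 × 0.2783^1 = 5 × 0.27128565 × 0.2783 = 0.377494 (base)
P(M+4) = C(5,2) × 0.7217^3 × 0.2783^2 = 10 × 0.37589809 × 0.07745089 = 0.291136
Relative intensity = 0.291136 / 0.377494 × 100 = 77.12

77.12%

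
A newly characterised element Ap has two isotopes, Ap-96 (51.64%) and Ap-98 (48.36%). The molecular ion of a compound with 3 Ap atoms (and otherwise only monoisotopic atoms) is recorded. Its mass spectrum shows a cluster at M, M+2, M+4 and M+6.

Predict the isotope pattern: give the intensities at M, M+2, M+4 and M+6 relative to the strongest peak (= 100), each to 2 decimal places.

Expanding (0.5164 + 0.4836)^3:
P(M) = 0.5164^3 = 0.137708
P(M+2) = 3 × 0.5164^2 × 0.4836^1 = 0.386883
P(M+4) = 3 × 0.5164^1 × 0.4836^2 = 0.362310
P(M+6) = 0.4836^3 = 0.113099
The M+2 peak is largest (0.386883); scaling to 100 gives 35.59 : 100.00 : 93.65 : 29.23.

35.59 : 100.00 : 93.65 : 29.23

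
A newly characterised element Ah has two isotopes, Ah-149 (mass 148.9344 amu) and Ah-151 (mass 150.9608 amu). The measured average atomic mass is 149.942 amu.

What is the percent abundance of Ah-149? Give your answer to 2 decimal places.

Let x be the fractional abundance of Ah-149; then Ah-151 has abundance 1 − x.
148.9344·x + 150.9608·(1 − x) = 149.942
(148.9344 − 150.9608)·x = 149.942 − 150.9608
x = -1.0188 / -2.0264 = 0.50276 → 50.28% Ah-149, 49.72% Ah-151.

50.28%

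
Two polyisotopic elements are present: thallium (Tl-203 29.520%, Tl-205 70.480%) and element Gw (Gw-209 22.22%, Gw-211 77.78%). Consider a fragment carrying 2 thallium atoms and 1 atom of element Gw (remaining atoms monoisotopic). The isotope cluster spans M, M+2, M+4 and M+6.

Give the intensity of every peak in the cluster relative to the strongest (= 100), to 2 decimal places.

4.46 : 36.92 : 100.00 : 89.02

Thallium pattern (n=2): 0.08714304 : 0.41611392 : 0.49674304
Element Gw pattern (n=1): 0.2222 : 0.7778
Convolve the two distributions (both contribute in 2-u steps):
  M: 0.08714304×0.2222 = 0.019363
  M+2: 0.08714304×0.7778 + 0.41611392×0.2222 = 0.160240
  M+4: 0.41611392×0.7778 + 0.49674304×0.2222 = 0.434030
  M+6: 0.49674304×0.7778 = 0.386367
Scale to base peak (0.434030) = 100: 4.46 : 36.92 : 100.00 : 89.02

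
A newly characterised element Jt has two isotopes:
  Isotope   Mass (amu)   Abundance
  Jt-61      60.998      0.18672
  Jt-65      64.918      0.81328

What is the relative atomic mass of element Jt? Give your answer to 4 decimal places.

Average mass = Σ (abundance × isotope mass) = 0.18672 × 60.998 + 0.81328 × 64.918
= 11.38955 + 52.79651 = 64.18606 amu

64.1861 amu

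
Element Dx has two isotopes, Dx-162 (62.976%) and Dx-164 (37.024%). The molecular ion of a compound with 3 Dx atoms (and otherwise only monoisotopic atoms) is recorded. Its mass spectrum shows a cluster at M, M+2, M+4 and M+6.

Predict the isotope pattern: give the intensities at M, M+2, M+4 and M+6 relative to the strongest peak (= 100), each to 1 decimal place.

Each Dx atom is independently Dx-162 (p = 0.62976) or Dx-164 (q = 0.37024); the cluster is the binomial expansion (p + q)^3.
P(M) = 0.62976^3 = 0.249761
P(M+2) = 3 × 0.62976^2 × 0.37024^1 = 0.440509
P(M+4) = 3 × 0.62976^1 × 0.37024^2 = 0.258978
P(M+6) = 0.37024^3 = 0.050752
The M+2 peak is largest (0.440509); scaling to 100 gives 56.7 : 100.0 : 58.8 : 11.5.

56.7 : 100.0 : 58.8 : 11.5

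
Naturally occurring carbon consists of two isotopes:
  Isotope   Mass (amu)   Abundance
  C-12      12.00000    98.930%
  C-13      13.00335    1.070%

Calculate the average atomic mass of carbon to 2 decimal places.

12.01 amu

Ar = Σ fᵢ·mᵢ = 0.98930 × 12.00000 + 0.01070 × 13.00335
= 11.871600 + 0.139136 = 12.010736 amu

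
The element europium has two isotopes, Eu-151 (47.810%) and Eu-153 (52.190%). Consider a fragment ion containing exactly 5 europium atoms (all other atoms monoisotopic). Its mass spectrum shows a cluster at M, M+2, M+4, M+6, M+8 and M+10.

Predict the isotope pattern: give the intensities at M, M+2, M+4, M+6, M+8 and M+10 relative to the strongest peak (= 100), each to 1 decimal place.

Each Eu atom is independently Eu-151 (p = 0.47810) or Eu-153 (q = 0.52190); the cluster is the binomial expansion (p + q)^5.
P(M) = 0.47810^5 = 0.024980
P(M+2) = 5 × 0.47810^4 × 0.52190^1 = 0.136343
P(M+4) = 10 × 0.47810^3 × 0.52190^2 = 0.297667
P(M+6) = 10 × 0.47810^2 × 0.52190^3 = 0.324937
P(M+8) = 5 × 0.47810^1 × 0.52190^4 = 0.177353
P(M+10) = 0.52190^5 = 0.038720
The M+6 peak is largest (0.324937); scaling to 100 gives 7.7 : 42.0 : 91.6 : 100.0 : 54.6 : 11.9.

7.7 : 42.0 : 91.6 : 100.0 : 54.6 : 11.9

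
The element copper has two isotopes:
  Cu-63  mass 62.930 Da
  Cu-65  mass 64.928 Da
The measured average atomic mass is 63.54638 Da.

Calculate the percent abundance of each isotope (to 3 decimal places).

With x = fraction of Cu-63 (so Cu-65 is 1 − x):
62.930·x + 64.928·(1 − x) = 63.54638
(62.930 − 64.928)·x = 63.54638 − 64.928
x = -1.38162 / -1.998 = 0.69150 → 69.150% Cu-63, 30.850% Cu-65.

Cu-63: 69.150%, Cu-65: 30.850%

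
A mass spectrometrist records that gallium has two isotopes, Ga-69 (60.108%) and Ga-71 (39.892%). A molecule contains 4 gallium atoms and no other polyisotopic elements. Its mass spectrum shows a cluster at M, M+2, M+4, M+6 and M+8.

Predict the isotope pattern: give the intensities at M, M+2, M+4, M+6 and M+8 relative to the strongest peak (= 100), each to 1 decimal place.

Each Ga atom is independently Ga-69 (p = 0.60108) or Ga-71 (q = 0.39892); the cluster is the binomial expansion (p + q)^4.
P(M) = 0.60108^4 = 0.130536
P(M+2) = 4 × 0.60108^3 × 0.39892^1 = 0.346531
P(M+4) = 6 × 0.60108^2 × 0.39892^2 = 0.344975
P(M+6) = 4 × 0.60108^1 × 0.39892^3 = 0.152633
P(M+8) = 0.39892^4 = 0.025325
The M+2 peak is largest (0.346531); scaling to 100 gives 37.7 : 100.0 : 99.6 : 44.0 : 7.3.

37.7 : 100.0 : 99.6 : 44.0 : 7.3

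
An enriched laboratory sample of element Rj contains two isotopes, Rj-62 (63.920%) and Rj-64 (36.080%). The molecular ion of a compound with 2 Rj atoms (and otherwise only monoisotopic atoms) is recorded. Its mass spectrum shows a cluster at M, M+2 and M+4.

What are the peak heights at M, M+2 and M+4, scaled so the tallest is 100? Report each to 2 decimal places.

Expanding (0.63920 + 0.36080)^2:
P(M) = 0.63920^2 = 0.408577
P(M+2) = 2 × 0.63920^1 × 0.36080^1 = 0.461247
P(M+4) = 0.36080^2 = 0.130177
The M+2 peak is largest (0.461247); scaling to 100 gives 88.58 : 100.00 : 28.22.

88.58 : 100.00 : 28.22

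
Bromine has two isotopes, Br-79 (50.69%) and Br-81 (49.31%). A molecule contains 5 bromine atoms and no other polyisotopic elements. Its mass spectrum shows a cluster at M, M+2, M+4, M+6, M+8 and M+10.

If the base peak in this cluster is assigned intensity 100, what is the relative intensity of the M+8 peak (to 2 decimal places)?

Term probabilities: M 0.0335, M+2 0.1628, M+4 0.3167, M+6 0.3081, M+8 0.1498, M+10 0.0292. Base peak = M+4.
P(M+4) = C(5,2) × 0.5069^3 × 0.4931^2 = 10 × 0.13024674 × 0.24314761 = 0.316692 (base)
P(M+8) = C(5,4) × 0.5069^1 × 0.4931^4 = 5 × 0.5069 × 0.05912076 = 0.149842
Relative intensity = 0.149842 / 0.316692 × 100 = 47.31

47.31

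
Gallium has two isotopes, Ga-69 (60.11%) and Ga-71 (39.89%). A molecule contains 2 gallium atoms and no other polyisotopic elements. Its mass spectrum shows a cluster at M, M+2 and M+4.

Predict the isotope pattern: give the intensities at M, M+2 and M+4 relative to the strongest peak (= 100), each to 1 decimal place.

Expanding (0.6011 + 0.3989)^2:
P(M) = 0.6011^2 = 0.361321
P(M+2) = 2 × 0.6011^1 × 0.3989^1 = 0.479558
P(M+4) = 0.3989^2 = 0.159121
The M+2 peak is largest (0.479558); scaling to 100 gives 75.3 : 100.0 : 33.2.

75.3 : 100.0 : 33.2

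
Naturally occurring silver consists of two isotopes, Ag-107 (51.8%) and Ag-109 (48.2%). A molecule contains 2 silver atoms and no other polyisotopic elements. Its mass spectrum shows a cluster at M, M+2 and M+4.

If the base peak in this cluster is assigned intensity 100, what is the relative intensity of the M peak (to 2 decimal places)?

53.73

Term probabilities: M 0.2683, M+2 0.4994, M+4 0.2323. Base peak = M+2.
P(M+2) = C(2,1) × 0.518^1 × 0.482^1 = 2 × 0.5180 × 0.4820 = 0.499352 (base)
P(M) = C(2,0) × 0.518^2 × 0.482^0 = 1 × 0.268324 × 1.0000 = 0.268324
Relative intensity = 0.268324 / 0.499352 × 100 = 53.73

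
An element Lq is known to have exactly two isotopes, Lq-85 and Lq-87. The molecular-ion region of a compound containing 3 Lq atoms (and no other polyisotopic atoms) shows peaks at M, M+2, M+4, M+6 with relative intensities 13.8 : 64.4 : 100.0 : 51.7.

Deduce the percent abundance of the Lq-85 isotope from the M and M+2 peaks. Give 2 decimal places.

39.13%

If p is the fraction of Lq that is Lq-85, then I(M+2)/I(M) = [C(3,1)·p^2·(1−p)] / p^3 = 3·(1−p)/p = 64.4/13.8 = 4.6667
(1−p)/p = 4.6667/3 = 1.5556  ⇒  p = 1/(1 + 1.5556) = 0.3913
Lq-85: 39.13%, Lq-87: 60.87%.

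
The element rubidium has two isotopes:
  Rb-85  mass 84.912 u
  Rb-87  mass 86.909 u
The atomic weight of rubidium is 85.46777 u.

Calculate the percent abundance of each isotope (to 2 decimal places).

Rb-85: 72.17%, Rb-87: 27.83%

Let x be the fractional abundance of Rb-85; then Rb-87 has abundance 1 − x.
84.912·x + 86.909·(1 − x) = 85.46777
(84.912 − 86.909)·x = 85.46777 − 86.909
x = -1.44123 / -1.997 = 0.72170 → 72.17% Rb-85, 27.83% Rb-87.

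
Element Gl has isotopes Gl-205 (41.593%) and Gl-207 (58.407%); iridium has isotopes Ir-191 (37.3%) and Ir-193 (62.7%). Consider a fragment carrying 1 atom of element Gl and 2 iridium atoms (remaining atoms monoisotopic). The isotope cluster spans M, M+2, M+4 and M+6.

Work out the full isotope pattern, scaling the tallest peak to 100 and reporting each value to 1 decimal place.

Element Gl pattern (n=1): 0.41593 : 0.58407
Iridium pattern (n=2): 0.139129 : 0.467742 : 0.393129
Convolve the two distributions (both contribute in 2-u steps):
  M: 0.41593×0.139129 = 0.057868
  M+2: 0.41593×0.467742 + 0.58407×0.139129 = 0.275809
  M+4: 0.41593×0.393129 + 0.58407×0.467742 = 0.436708
  M+6: 0.58407×0.393129 = 0.229615
Scale to base peak (0.436708) = 100: 13.3 : 63.2 : 100.0 : 52.6

13.3 : 63.2 : 100.0 : 52.6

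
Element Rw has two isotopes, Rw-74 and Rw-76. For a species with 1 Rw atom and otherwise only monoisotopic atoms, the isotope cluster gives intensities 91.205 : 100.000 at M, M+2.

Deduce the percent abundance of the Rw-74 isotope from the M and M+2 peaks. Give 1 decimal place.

47.7%

Write p for the Rw-74 fraction. I(M+2)/I(M) = [C(1,1)·p^0·(1−p)] / p^1 = 1·(1−p)/p = 100.000/91.205 = 1.0964
(1−p)/p = 1.0964/1 = 1.0964  ⇒  p = 1/(1 + 1.0964) = 0.4770
Rw-74: 47.7%, Rw-76: 52.3%.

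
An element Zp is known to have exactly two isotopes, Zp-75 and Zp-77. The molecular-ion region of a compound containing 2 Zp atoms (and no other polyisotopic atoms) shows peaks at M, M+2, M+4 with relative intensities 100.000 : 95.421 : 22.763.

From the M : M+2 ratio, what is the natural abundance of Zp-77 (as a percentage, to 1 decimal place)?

32.3%

Let p = fractional abundance of Zp-75. I(M+2)/I(M) = [C(2,1)·p^1·(1−p)] / p^2 = 2·(1−p)/p = 95.421/100.000 = 0.9542
(1−p)/p = 0.9542/2 = 0.4771  ⇒  p = 1/(1 + 0.4771) = 0.6770
Zp-75: 67.7%, Zp-77: 32.3%.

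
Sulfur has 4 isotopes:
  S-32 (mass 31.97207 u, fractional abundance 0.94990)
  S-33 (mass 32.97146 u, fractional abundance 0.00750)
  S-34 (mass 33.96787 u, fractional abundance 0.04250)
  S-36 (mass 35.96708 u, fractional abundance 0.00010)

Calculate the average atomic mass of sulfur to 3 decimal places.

32.065 u

Ar = Σ fᵢ·mᵢ = 0.94990 × 31.97207 + 0.00750 × 32.97146 + 0.04250 × 33.96787 + 0.00010 × 35.96708
= 30.370269 + 0.247286 + 1.443634 + 0.003597 = 32.064786 u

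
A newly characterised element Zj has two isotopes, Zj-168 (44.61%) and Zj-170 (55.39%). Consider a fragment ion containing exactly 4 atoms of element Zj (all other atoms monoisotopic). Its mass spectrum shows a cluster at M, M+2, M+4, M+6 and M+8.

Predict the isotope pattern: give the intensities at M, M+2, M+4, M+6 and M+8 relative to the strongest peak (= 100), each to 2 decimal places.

Each Zj atom is independently Zj-168 (p = 0.4461) or Zj-170 (q = 0.5539); the cluster is the binomial expansion (p + q)^4.
P(M) = 0.4461^4 = 0.039603
P(M+2) = 4 × 0.4461^3 × 0.5539^1 = 0.196693
P(M+4) = 6 × 0.4461^2 × 0.5539^2 = 0.366335
P(M+6) = 4 × 0.4461^1 × 0.5539^3 = 0.303240
P(M+8) = 0.5539^4 = 0.094129
The M+4 peak is largest (0.366335); scaling to 100 gives 10.81 : 53.69 : 100.00 : 82.78 : 25.69.

10.81 : 53.69 : 100.00 : 82.78 : 25.69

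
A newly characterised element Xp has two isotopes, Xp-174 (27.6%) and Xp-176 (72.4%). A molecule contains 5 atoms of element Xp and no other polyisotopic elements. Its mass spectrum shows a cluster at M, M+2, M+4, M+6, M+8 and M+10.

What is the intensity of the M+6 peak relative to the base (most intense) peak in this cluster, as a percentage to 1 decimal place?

Binomial terms of (0.276 + 0.724)^5: M 0.0016, M+2 0.0210, M+4 0.1102, M+6 0.2891, M+8 0.3792, M+10 0.1989 → M+8 is the base peak.
P(M+8) = C(5,4) × 0.276^1 × 0.724^4 = 5 × 0.2760 × 0.27476048 = 0.379169 (base)
P(M+6) = C(5,3) × 0.276^2 × 0.724^3 = 10 × 0.076176 × 0.37950342 = 0.289091
Relative intensity = 0.289091 / 0.379169 × 100 = 76.2

76.2%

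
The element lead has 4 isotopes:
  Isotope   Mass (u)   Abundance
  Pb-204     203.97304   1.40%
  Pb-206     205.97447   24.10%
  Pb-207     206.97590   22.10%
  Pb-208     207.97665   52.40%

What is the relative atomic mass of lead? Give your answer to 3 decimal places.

207.217 u

The abundance-weighted mean is 0.0140 × 203.97304 + 0.2410 × 205.97447 + 0.2210 × 206.97590 + 0.5240 × 207.97665
= 2.855623 + 49.639847 + 45.741674 + 108.979765 = 207.216909 u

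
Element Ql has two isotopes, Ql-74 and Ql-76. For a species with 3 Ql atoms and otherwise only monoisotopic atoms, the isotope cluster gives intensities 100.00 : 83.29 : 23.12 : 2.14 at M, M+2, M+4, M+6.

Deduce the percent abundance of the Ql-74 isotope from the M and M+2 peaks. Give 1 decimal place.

If p is the fraction of Ql that is Ql-74, then I(M+2)/I(M) = [C(3,1)·p^2·(1−p)] / p^3 = 3·(1−p)/p = 83.29/100.00 = 0.8329
(1−p)/p = 0.8329/3 = 0.2776  ⇒  p = 1/(1 + 0.2776) = 0.7827
Ql-74: 78.3%, Ql-76: 21.7%.

78.3%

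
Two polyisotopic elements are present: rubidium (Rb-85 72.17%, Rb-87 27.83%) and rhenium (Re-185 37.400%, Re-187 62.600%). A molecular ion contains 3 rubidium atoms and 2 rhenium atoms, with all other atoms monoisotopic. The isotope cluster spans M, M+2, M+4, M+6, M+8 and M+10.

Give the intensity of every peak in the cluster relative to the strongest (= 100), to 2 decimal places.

14.04 : 63.26 : 100.00 : 67.30 : 20.25 : 2.26

Rubidium pattern (n=3): 0.37589809 : 0.43485841 : 0.16768892 : 0.02155458
Rhenium pattern (n=2): 0.139876 : 0.468248 : 0.391876
Convolve the two distributions (both contribute in 2-u steps):
  M: 0.37589809×0.139876 = 0.052579
  M+2: 0.37589809×0.468248 + 0.43485841×0.139876 = 0.236840
  M+4: 0.37589809×0.391876 + 0.43485841×0.468248 + 0.16768892×0.139876 = 0.374383
  M+6: 0.43485841×0.391876 + 0.16768892×0.468248 + 0.02155458×0.139876 = 0.251946
  M+8: 0.16768892×0.391876 + 0.02155458×0.468248 = 0.075806
  M+10: 0.02155458×0.391876 = 0.008447
Scale to base peak (0.374383) = 100: 14.04 : 63.26 : 100.00 : 67.30 : 20.25 : 2.26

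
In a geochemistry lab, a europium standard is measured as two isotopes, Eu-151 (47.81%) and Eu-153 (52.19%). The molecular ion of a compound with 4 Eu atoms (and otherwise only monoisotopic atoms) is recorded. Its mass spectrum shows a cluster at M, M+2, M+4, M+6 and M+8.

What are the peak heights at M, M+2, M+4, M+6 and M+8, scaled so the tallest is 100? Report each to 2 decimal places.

Expanding (0.4781 + 0.5219)^4:
P(M) = 0.4781^4 = 0.052249
P(M+2) = 4 × 0.4781^3 × 0.5219^1 = 0.228141
P(M+4) = 6 × 0.4781^2 × 0.5219^2 = 0.373563
P(M+6) = 4 × 0.4781^1 × 0.5219^3 = 0.271857
P(M+8) = 0.5219^4 = 0.074191
The M+4 peak is largest (0.373563); scaling to 100 gives 13.99 : 61.07 : 100.00 : 72.77 : 19.86.

13.99 : 61.07 : 100.00 : 72.77 : 19.86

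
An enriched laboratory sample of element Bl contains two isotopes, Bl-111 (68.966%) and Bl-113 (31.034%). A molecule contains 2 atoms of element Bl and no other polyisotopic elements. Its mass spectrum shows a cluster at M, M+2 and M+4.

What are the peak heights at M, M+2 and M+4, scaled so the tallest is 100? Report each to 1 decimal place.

100.0 : 90.0 : 20.2

Expanding (0.68966 + 0.31034)^2:
P(M) = 0.68966^2 = 0.475631
P(M+2) = 2 × 0.68966^1 × 0.31034^1 = 0.428058
P(M+4) = 0.31034^2 = 0.096311
The M peak is largest (0.475631); scaling to 100 gives 100.0 : 90.0 : 20.2.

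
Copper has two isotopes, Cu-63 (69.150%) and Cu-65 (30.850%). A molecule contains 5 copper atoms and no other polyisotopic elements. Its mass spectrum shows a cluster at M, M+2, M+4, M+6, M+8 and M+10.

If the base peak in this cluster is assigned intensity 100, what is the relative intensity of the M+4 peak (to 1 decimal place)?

Term probabilities: M 0.1581, M+2 0.3527, M+4 0.3147, M+6 0.1404, M+8 0.0313, M+10 0.0028. Base peak = M+2.
P(M+2) = C(5,1) × 0.69150^4 × 0.30850^1 = 5 × 0.2286487 × 0.3085 = 0.352691 (base)
P(M+4) = C(5,2) × 0.69150^3 × 0.30850^2 = 10 × 0.33065611 × 0.09517225 = 0.314693
Relative intensity = 0.314693 / 0.352691 × 100 = 89.2

89.2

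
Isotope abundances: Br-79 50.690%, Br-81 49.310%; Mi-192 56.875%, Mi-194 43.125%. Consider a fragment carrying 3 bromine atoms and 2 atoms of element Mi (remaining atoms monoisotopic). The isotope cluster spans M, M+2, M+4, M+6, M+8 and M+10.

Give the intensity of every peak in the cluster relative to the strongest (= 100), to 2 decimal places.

12.76 : 56.57 : 100.00 : 88.06 : 38.63 : 6.75

Bromine pattern (n=3): 0.13024674 : 0.3801026 : 0.36975457 : 0.11989609
Element Mi pattern (n=2): 0.32347656 : 0.49054687 : 0.18597656
Convolve the two distributions (both contribute in 2-u steps):
  M: 0.13024674×0.32347656 = 0.042132
  M+2: 0.13024674×0.49054687 + 0.3801026×0.32347656 = 0.186846
  M+4: 0.13024674×0.18597656 + 0.3801026×0.49054687 + 0.36975457×0.32347656 = 0.330288
  M+6: 0.3801026×0.18597656 + 0.36975457×0.49054687 + 0.11989609×0.32347656 = 0.290856
  M+8: 0.36975457×0.18597656 + 0.11989609×0.49054687 = 0.127580
  M+10: 0.11989609×0.18597656 = 0.022298
Scale to base peak (0.330288) = 100: 12.76 : 56.57 : 100.00 : 88.06 : 38.63 : 6.75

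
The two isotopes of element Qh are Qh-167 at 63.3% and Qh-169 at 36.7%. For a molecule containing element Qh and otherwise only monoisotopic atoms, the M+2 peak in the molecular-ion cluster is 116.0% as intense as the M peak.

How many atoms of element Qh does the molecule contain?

2

For n independent Qh atoms, I(M+2)/I(M) = n · (abundance Qh-169) / (abundance Qh-167) = n · 0.367/0.633.
n = 1.160 × 0.633/0.367 = 2.00 ≈ 2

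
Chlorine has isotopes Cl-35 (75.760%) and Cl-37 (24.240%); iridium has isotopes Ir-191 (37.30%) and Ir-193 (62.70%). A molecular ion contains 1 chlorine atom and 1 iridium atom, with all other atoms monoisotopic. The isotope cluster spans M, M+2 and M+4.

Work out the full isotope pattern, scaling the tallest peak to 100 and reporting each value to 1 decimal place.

Chlorine pattern (n=1): 0.7576 : 0.2424
Iridium pattern (n=1): 0.3730 : 0.6270
Convolve the two distributions (both contribute in 2-u steps):
  M: 0.7576×0.3730 = 0.282585
  M+2: 0.7576×0.6270 + 0.2424×0.3730 = 0.565430
  M+4: 0.2424×0.6270 = 0.151985
Scale to base peak (0.565430) = 100: 50.0 : 100.0 : 26.9

50.0 : 100.0 : 26.9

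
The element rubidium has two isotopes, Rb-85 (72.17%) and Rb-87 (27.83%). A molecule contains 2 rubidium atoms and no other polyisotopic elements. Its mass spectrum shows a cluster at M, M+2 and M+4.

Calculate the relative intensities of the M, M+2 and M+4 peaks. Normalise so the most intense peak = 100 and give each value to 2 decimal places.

The 2 Rb atoms are independent, so intensities follow the terms of (0.7217 + 0.2783)^2.
P(M) = 0.7217^2 = 0.520851
P(M+2) = 2 × 0.7217^1 × 0.2783^1 = 0.401698
P(M+4) = 0.2783^2 = 0.077451
The M peak is largest (0.520851); scaling to 100 gives 100.00 : 77.12 : 14.87.

100.00 : 77.12 : 14.87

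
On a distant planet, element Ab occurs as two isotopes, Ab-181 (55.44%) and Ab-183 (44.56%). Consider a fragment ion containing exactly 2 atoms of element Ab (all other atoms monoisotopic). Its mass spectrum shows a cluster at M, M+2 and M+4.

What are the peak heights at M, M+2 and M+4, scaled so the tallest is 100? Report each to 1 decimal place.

62.2 : 100.0 : 40.2

Expanding (0.5544 + 0.4456)^2:
P(M) = 0.5544^2 = 0.307359
P(M+2) = 2 × 0.5544^1 × 0.4456^1 = 0.494081
P(M+4) = 0.4456^2 = 0.198559
The M+2 peak is largest (0.494081); scaling to 100 gives 62.2 : 100.0 : 40.2.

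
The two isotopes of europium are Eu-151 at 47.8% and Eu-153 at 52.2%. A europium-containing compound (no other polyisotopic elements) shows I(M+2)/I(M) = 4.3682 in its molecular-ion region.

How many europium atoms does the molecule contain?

The M+2/M ratio from n Eu atoms is n · q/p = n · 0.522/0.478.
n = 4.3682 × 0.478/0.522 = 4.00 ≈ 4

4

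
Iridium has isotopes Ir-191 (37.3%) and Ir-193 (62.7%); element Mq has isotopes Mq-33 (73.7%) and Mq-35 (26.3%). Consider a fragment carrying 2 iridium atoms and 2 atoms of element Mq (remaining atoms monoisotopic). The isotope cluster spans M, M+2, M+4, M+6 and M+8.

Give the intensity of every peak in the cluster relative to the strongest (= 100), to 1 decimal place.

Iridium pattern (n=2): 0.139129 : 0.467742 : 0.393129
Element Mq pattern (n=2): 0.543169 : 0.387662 : 0.069169
Convolve the two distributions (both contribute in 2-u steps):
  M: 0.139129×0.543169 = 0.075571
  M+2: 0.139129×0.387662 + 0.467742×0.543169 = 0.307998
  M+4: 0.139129×0.069169 + 0.467742×0.387662 + 0.393129×0.543169 = 0.404485
  M+6: 0.467742×0.069169 + 0.393129×0.387662 = 0.184754
  M+8: 0.393129×0.069169 = 0.027192
Scale to base peak (0.404485) = 100: 18.7 : 76.1 : 100.0 : 45.7 : 6.7

18.7 : 76.1 : 100.0 : 45.7 : 6.7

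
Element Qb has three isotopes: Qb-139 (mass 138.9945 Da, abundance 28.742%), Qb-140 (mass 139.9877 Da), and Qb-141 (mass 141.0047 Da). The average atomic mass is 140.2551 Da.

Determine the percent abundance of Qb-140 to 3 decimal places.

16.896%

The remaining 71.258% is split between Qb-140 (fraction x) and Qb-141 (fraction 0.71258 − x).
Substituting: 139.9877x + 141.0047(0.71258 − x) = 100.30530081
(139.9877 − 141.0047)x = -0.171828316  ⇒  x = 0.16896, y = 0.54362
Qb-140: 16.896%, Qb-141: 54.362%.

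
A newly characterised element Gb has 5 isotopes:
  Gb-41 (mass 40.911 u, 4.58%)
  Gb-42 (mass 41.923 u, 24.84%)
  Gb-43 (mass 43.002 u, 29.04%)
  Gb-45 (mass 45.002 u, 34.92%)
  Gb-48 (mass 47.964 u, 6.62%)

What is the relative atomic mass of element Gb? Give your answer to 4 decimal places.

43.6651 u

Weight each isotope mass by its fractional abundance: 0.0458 × 40.911 + 0.2484 × 41.923 + 0.2904 × 43.002 + 0.3492 × 45.002 + 0.0662 × 47.964
= 1.87372 + 10.41367 + 12.48778 + 15.71470 + 3.17522 = 43.66509 u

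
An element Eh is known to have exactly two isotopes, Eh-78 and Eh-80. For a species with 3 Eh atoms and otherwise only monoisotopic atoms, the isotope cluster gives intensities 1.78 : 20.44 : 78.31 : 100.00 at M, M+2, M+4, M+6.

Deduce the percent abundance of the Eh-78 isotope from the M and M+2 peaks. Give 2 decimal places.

If p is the fraction of Eh that is Eh-78, then I(M+2)/I(M) = [C(3,1)·p^2·(1−p)] / p^3 = 3·(1−p)/p = 20.44/1.78 = 11.4831
(1−p)/p = 11.4831/3 = 3.8277  ⇒  p = 1/(1 + 3.8277) = 0.2071
Eh-78: 20.71%, Eh-80: 79.29%.

20.71%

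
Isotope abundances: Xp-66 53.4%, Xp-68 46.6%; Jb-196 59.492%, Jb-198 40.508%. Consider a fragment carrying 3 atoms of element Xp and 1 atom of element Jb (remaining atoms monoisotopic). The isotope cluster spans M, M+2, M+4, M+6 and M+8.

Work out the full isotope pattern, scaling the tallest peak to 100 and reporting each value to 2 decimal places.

24.59 : 81.11 : 100.00 : 54.59 : 11.13

Element Xp pattern (n=3): 0.1522733 : 0.39864809 : 0.34788391 : 0.1011947
Element Jb pattern (n=1): 0.59492 : 0.40508
Convolve the two distributions (both contribute in 2-u steps):
  M: 0.1522733×0.59492 = 0.090590
  M+2: 0.1522733×0.40508 + 0.39864809×0.59492 = 0.298847
  M+4: 0.39864809×0.40508 + 0.34788391×0.59492 = 0.368447
  M+6: 0.34788391×0.40508 + 0.1011947×0.59492 = 0.201124
  M+8: 0.1011947×0.40508 = 0.040992
Scale to base peak (0.368447) = 100: 24.59 : 81.11 : 100.00 : 54.59 : 11.13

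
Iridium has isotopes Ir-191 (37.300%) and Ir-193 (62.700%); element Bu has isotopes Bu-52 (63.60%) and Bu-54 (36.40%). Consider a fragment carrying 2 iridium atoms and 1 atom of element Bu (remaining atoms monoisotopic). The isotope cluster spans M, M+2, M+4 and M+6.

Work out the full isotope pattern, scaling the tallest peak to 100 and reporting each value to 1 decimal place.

21.1 : 82.8 : 100.0 : 34.0

Iridium pattern (n=2): 0.139129 : 0.467742 : 0.393129
Element Bu pattern (n=1): 0.6360 : 0.3640
Convolve the two distributions (both contribute in 2-u steps):
  M: 0.139129×0.6360 = 0.088486
  M+2: 0.139129×0.3640 + 0.467742×0.6360 = 0.348127
  M+4: 0.467742×0.3640 + 0.393129×0.6360 = 0.420288
  M+6: 0.393129×0.3640 = 0.143099
Scale to base peak (0.420288) = 100: 21.1 : 82.8 : 100.0 : 34.0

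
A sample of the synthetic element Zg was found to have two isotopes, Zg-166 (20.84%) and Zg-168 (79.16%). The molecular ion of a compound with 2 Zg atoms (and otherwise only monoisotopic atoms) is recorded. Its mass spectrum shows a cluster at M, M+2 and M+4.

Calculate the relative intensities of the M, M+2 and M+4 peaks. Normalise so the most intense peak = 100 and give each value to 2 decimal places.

Expanding (0.2084 + 0.7916)^2:
P(M) = 0.2084^2 = 0.043431
P(M+2) = 2 × 0.2084^1 × 0.7916^1 = 0.329939
P(M+4) = 0.7916^2 = 0.626631
The M+4 peak is largest (0.626631); scaling to 100 gives 6.93 : 52.65 : 100.00.

6.93 : 52.65 : 100.00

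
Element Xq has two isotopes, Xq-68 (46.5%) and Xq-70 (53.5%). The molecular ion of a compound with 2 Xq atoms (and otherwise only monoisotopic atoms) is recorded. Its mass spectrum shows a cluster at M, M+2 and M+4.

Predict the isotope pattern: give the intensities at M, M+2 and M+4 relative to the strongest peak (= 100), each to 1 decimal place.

Expanding (0.465 + 0.535)^2:
P(M) = 0.465^2 = 0.216225
P(M+2) = 2 × 0.465^1 × 0.535^1 = 0.497550
P(M+4) = 0.535^2 = 0.286225
The M+2 peak is largest (0.497550); scaling to 100 gives 43.5 : 100.0 : 57.5.

43.5 : 100.0 : 57.5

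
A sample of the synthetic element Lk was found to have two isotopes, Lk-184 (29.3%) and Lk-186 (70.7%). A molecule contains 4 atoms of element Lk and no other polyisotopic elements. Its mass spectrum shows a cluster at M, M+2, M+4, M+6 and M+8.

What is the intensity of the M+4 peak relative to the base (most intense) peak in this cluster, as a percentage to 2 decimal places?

62.16%

(0.293 + 0.707)^4 gives M 0.0074, M+2 0.0711, M+4 0.2575, M+6 0.4142, M+8 0.2498; the largest is M+6.
P(M+6) = C(4,3) × 0.293^1 × 0.707^3 = 4 × 0.2930 × 0.35339324 = 0.414177 (base)
P(M+4) = C(4,2) × 0.293^2 × 0.707^2 = 6 × 0.085849 × 0.499849 = 0.257469
Relative intensity = 0.257469 / 0.414177 × 100 = 62.16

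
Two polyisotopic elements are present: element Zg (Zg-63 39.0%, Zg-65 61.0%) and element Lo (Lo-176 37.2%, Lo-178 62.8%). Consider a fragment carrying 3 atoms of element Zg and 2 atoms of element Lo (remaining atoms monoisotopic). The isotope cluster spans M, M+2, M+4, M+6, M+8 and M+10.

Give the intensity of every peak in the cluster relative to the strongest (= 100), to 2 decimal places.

Element Zg pattern (n=3): 0.059319 : 0.278343 : 0.435357 : 0.226981
Element Lo pattern (n=2): 0.138384 : 0.467232 : 0.394384
Convolve the two distributions (both contribute in 2-u steps):
  M: 0.059319×0.138384 = 0.008209
  M+2: 0.059319×0.467232 + 0.278343×0.138384 = 0.066234
  M+4: 0.059319×0.394384 + 0.278343×0.467232 + 0.435357×0.138384 = 0.213692
  M+6: 0.278343×0.394384 + 0.435357×0.467232 + 0.226981×0.138384 = 0.344597
  M+8: 0.435357×0.394384 + 0.226981×0.467232 = 0.277751
  M+10: 0.226981×0.394384 = 0.089518
Scale to base peak (0.344597) = 100: 2.38 : 19.22 : 62.01 : 100.00 : 80.60 : 25.98

2.38 : 19.22 : 62.01 : 100.00 : 80.60 : 25.98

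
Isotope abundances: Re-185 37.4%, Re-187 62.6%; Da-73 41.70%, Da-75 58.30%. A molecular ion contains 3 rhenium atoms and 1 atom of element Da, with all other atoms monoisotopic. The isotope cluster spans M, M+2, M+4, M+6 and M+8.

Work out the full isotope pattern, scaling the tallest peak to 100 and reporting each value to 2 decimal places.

6.08 : 39.05 : 93.83 : 100.00 : 39.88

Rhenium pattern (n=3): 0.05231362 : 0.26268713 : 0.43968487 : 0.24531438
Element Da pattern (n=1): 0.4170 : 0.5830
Convolve the two distributions (both contribute in 2-u steps):
  M: 0.05231362×0.4170 = 0.021815
  M+2: 0.05231362×0.5830 + 0.26268713×0.4170 = 0.140039
  M+4: 0.26268713×0.5830 + 0.43968487×0.4170 = 0.336495
  M+6: 0.43968487×0.5830 + 0.24531438×0.4170 = 0.358632
  M+8: 0.24531438×0.5830 = 0.143018
Scale to base peak (0.358632) = 100: 6.08 : 39.05 : 93.83 : 100.00 : 39.88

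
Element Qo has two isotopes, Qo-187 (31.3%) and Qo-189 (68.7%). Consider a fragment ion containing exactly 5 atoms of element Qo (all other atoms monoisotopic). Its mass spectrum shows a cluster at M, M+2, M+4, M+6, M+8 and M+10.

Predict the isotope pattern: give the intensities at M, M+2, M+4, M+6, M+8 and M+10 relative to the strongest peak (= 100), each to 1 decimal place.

Expanding (0.313 + 0.687)^5:
P(M) = 0.313^5 = 0.003004
P(M+2) = 5 × 0.313^4 × 0.687^1 = 0.032969
P(M+4) = 10 × 0.313^3 × 0.687^2 = 0.144726
P(M+6) = 10 × 0.313^2 × 0.687^3 = 0.317657
P(M+8) = 5 × 0.313^1 × 0.687^4 = 0.348611
P(M+10) = 0.687^5 = 0.153033
The M+8 peak is largest (0.348611); scaling to 100 gives 0.9 : 9.5 : 41.5 : 91.1 : 100.0 : 43.9.

0.9 : 9.5 : 41.5 : 91.1 : 100.0 : 43.9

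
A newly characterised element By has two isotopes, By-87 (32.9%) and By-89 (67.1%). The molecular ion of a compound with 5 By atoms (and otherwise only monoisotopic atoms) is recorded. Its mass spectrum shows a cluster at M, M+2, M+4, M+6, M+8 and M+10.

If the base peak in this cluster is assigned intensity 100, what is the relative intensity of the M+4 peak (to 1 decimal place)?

48.1

Term probabilities: M 0.0039, M+2 0.0393, M+4 0.1603, M+6 0.3270, M+8 0.3335, M+10 0.1360. Base peak = M+8.
P(M+8) = C(5,4) × 0.329^1 × 0.671^4 = 5 × 0.3290 × 0.20271696 = 0.333469 (base)
P(M+4) = C(5,2) × 0.329^3 × 0.671^2 = 10 × 0.03561129 × 0.450241 = 0.160337
Relative intensity = 0.160337 / 0.333469 × 100 = 48.1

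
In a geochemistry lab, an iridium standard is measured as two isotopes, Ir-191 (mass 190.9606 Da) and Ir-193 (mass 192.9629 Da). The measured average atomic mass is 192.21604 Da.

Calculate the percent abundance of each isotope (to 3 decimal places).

Ir-191: 37.300%, Ir-193: 62.700%

Writing the weighted mean with unknown fraction x of Ir-191:
190.9606·x + 192.9629·(1 − x) = 192.21604
(190.9606 − 192.9629)·x = 192.21604 − 192.9629
x = -0.74686 / -2.0023 = 0.37300 → 37.300% Ir-191, 62.700% Ir-193.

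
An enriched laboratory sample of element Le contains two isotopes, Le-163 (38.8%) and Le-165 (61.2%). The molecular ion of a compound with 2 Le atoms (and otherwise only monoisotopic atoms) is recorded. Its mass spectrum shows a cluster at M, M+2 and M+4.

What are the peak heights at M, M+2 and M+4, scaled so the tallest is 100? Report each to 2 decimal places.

The 2 Le atoms are independent, so intensities follow the terms of (0.388 + 0.612)^2.
P(M) = 0.388^2 = 0.150544
P(M+2) = 2 × 0.388^1 × 0.612^1 = 0.474912
P(M+4) = 0.612^2 = 0.374544
The M+2 peak is largest (0.474912); scaling to 100 gives 31.70 : 100.00 : 78.87.

31.70 : 100.00 : 78.87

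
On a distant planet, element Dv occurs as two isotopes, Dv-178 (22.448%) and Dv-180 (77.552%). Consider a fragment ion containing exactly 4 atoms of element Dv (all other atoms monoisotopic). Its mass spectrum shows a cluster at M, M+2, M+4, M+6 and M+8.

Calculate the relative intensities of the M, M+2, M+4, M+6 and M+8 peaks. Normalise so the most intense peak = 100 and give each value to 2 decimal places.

Each Dv atom is independently Dv-178 (p = 0.22448) or Dv-180 (q = 0.77552); the cluster is the binomial expansion (p + q)^4.
P(M) = 0.22448^4 = 0.002539
P(M+2) = 4 × 0.22448^3 × 0.77552^1 = 0.035090
P(M+4) = 6 × 0.22448^2 × 0.77552^2 = 0.181841
P(M+6) = 4 × 0.22448^1 × 0.77552^3 = 0.418810
P(M+8) = 0.77552^4 = 0.361720
The M+6 peak is largest (0.418810); scaling to 100 gives 0.61 : 8.38 : 43.42 : 100.00 : 86.37.

0.61 : 8.38 : 43.42 : 100.00 : 86.37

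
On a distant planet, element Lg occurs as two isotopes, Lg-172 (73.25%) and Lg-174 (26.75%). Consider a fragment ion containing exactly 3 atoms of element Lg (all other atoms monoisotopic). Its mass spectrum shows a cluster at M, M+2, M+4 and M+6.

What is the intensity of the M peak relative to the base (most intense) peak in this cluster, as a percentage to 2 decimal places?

(0.7325 + 0.2675)^3 gives M 0.3930, M+2 0.4306, M+4 0.1572, M+6 0.0191; the largest is M+2.
P(M+2) = C(3,1) × 0.7325^2 × 0.2675^1 = 3 × 0.53655625 × 0.2675 = 0.430586 (base)
P(M) = C(3,0) × 0.7325^3 × 0.2675^0 = 1 × 0.39302745 × 1.0000 = 0.393027
Relative intensity = 0.393027 / 0.430586 × 100 = 91.28

91.28%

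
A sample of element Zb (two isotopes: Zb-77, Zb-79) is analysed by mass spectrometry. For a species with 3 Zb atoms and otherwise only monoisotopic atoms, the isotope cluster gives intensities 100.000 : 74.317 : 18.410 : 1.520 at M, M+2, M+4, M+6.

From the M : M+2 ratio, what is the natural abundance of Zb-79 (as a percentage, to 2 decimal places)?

19.85%

If p is the fraction of Zb that is Zb-77, then I(M+2)/I(M) = [C(3,1)·p^2·(1−p)] / p^3 = 3·(1−p)/p = 74.317/100.000 = 0.7432
(1−p)/p = 0.7432/3 = 0.2477  ⇒  p = 1/(1 + 0.2477) = 0.8015
Zb-77: 80.15%, Zb-79: 19.85%.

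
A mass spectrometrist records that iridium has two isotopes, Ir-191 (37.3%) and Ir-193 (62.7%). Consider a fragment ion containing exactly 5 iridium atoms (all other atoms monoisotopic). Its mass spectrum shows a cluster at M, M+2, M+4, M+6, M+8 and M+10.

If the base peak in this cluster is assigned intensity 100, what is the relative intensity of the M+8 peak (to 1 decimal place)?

84.0

Binomial terms of (0.373 + 0.627)^5: M 0.0072, M+2 0.0607, M+4 0.2040, M+6 0.3429, M+8 0.2882, M+10 0.0969 → M+6 is the base peak.
P(M+6) = C(5,3) × 0.373^2 × 0.627^3 = 10 × 0.139129 × 0.24649188 = 0.342942 (base)
P(M+8) = C(5,4) × 0.373^1 × 0.627^4 = 5 × 0.3730 × 0.15455041 = 0.288237
Relative intensity = 0.288237 / 0.342942 × 100 = 84.0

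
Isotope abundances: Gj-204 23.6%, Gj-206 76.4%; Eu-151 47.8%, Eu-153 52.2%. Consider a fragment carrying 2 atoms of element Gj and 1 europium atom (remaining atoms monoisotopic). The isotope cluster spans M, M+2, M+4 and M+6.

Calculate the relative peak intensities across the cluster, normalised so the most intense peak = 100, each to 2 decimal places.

Element Gj pattern (n=2): 0.055696 : 0.360608 : 0.583696
Europium pattern (n=1): 0.4780 : 0.5220
Convolve the two distributions (both contribute in 2-u steps):
  M: 0.055696×0.4780 = 0.026623
  M+2: 0.055696×0.5220 + 0.360608×0.4780 = 0.201444
  M+4: 0.360608×0.5220 + 0.583696×0.4780 = 0.467244
  M+6: 0.583696×0.5220 = 0.304689
Scale to base peak (0.467244) = 100: 5.70 : 43.11 : 100.00 : 65.21

5.70 : 43.11 : 100.00 : 65.21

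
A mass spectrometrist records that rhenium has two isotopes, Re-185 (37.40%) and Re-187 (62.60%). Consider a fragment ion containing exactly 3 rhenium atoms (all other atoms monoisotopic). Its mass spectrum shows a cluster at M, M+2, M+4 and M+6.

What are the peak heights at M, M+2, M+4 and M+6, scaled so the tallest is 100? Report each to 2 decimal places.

11.90 : 59.74 : 100.00 : 55.79

Expanding (0.3740 + 0.6260)^3:
P(M) = 0.3740^3 = 0.052314
P(M+2) = 3 × 0.3740^2 × 0.6260^1 = 0.262687
P(M+4) = 3 × 0.3740^1 × 0.6260^2 = 0.439685
P(M+6) = 0.6260^3 = 0.245314
The M+4 peak is largest (0.439685); scaling to 100 gives 11.90 : 59.74 : 100.00 : 55.79.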